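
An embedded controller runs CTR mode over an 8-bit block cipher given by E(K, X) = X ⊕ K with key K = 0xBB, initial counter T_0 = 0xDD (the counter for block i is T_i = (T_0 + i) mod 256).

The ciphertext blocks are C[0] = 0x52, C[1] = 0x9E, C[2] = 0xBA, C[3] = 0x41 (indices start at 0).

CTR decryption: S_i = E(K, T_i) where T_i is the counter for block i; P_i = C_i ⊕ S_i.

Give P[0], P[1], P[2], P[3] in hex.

P[0]: T = 0xDD, S = E(K, T) = 0x66; 0x52 ⊕ 0x66 = 0x34.
P[1]: T = 0xDE, S = E(K, T) = 0x65; 0x9E ⊕ 0x65 = 0xFB.
P[2]: T = 0xDF, S = E(K, T) = 0x64; 0xBA ⊕ 0x64 = 0xDE.
P[3]: T = 0xE0, S = E(K, T) = 0x5B; 0x41 ⊕ 0x5B = 0x1A.

P[0] = 0x34, P[1] = 0xFB, P[2] = 0xDE, P[3] = 0x1A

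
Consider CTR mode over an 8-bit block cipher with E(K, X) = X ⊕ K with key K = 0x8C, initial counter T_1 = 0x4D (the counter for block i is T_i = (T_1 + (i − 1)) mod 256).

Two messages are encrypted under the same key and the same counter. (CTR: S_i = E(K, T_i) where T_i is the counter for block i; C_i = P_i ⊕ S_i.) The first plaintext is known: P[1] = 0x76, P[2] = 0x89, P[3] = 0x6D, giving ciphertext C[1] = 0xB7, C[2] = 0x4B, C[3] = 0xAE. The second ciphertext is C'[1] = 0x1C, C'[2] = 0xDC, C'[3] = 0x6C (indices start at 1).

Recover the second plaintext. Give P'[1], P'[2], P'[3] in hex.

P'[1] = 0xDD, P'[2] = 0x1E, P'[3] = 0xAF

In CTR with a reused counter, both messages share the same keystream S_i, so C_i ⊕ C'_i = P_i ⊕ P'_i and thus P'_i = P_i ⊕ C_i ⊕ C'_i.
P'[1]: 0x76 ⊕ 0xB7 ⊕ 0x1C = 0xDD.
P'[2]: 0x89 ⊕ 0x4B ⊕ 0xDC = 0x1E.
P'[3]: 0x6D ⊕ 0xAE ⊕ 0x6C = 0xAF.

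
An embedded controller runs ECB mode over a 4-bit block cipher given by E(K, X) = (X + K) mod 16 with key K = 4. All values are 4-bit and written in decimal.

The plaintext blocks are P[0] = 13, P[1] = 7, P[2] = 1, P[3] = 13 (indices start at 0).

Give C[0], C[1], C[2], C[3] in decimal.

ECB encryption: C_i = E(K, P_i).
C[0]: E(K, 13) = 1.
C[1]: E(K, 7) = 11.
C[2]: E(K, 1) = 5.
C[3]: E(K, 13) = 1.

C[0] = 1, C[1] = 11, C[2] = 5, C[3] = 1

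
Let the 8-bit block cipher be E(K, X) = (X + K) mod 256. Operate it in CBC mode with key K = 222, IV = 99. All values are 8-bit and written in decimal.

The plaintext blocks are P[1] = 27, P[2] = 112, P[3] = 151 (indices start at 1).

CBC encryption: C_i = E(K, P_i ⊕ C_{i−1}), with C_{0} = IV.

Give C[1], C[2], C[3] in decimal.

C[1] = 86, C[2] = 4, C[3] = 113

C[1]: P[1] ⊕ 99 = 120; E(K, 120) = 86.
C[2]: P[2] ⊕ 86 = 38; E(K, 38) = 4.
C[3]: P[3] ⊕ 4 = 147; E(K, 147) = 113.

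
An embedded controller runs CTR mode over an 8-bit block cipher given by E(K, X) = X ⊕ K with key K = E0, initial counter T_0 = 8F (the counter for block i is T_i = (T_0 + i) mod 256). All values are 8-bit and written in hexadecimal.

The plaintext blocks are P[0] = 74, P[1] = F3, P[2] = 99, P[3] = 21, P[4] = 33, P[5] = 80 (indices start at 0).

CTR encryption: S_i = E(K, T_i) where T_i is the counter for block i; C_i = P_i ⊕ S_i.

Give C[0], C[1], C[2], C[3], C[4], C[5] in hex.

C[0]: T = 8F, S = E(K, T) = 6F; 74 ⊕ 6F = 1B.
C[1]: T = 90, S = E(K, T) = 70; F3 ⊕ 70 = 83.
C[2]: T = 91, S = E(K, T) = 71; 99 ⊕ 71 = E8.
C[3]: T = 92, S = E(K, T) = 72; 21 ⊕ 72 = 53.
C[4]: T = 93, S = E(K, T) = 73; 33 ⊕ 73 = 40.
C[5]: T = 94, S = E(K, T) = 74; 80 ⊕ 74 = F4.

C[0] = 1B, C[1] = 83, C[2] = E8, C[3] = 53, C[4] = 40, C[5] = F4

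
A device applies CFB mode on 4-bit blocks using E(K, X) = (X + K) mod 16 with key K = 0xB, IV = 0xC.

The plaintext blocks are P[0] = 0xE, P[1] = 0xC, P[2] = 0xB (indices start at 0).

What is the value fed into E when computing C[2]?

0x8

CFB encryption: C_i = P_i ⊕ E(K, C_{i−1}), with C_{−1} = IV.
C[0]: E(K, 0xC) = 0x7; 0xE ⊕ 0x7 = 0x9.
C[1]: E(K, 0x9) = 0x4; 0xC ⊕ 0x4 = 0x8.
C[2]: E(K, 0x8) = 0x3; 0xB ⊕ 0x3 = 0x8.
So the input to E for block [2] is 0x8.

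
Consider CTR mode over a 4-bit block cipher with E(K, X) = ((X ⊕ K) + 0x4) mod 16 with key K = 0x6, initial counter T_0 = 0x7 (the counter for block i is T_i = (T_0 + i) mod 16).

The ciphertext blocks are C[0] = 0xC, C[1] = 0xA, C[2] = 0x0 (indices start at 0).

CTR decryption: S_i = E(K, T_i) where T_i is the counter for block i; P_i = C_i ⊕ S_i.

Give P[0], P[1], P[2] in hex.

P[0] = 0x9, P[1] = 0x8, P[2] = 0x3

P[0]: T = 0x7, S = E(K, T) = 0x5; 0xC ⊕ 0x5 = 0x9.
P[1]: T = 0x8, S = E(K, T) = 0x2; 0xA ⊕ 0x2 = 0x8.
P[2]: T = 0x9, S = E(K, T) = 0x3; 0x0 ⊕ 0x3 = 0x3.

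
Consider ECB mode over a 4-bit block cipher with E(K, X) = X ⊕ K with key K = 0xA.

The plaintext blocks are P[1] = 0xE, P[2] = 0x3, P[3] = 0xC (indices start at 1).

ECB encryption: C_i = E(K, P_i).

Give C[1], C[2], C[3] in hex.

C[1]: E(K, 0xE) = 0x4.
C[2]: E(K, 0x3) = 0x9.
C[3]: E(K, 0xC) = 0x6.

C[1] = 0x4, C[2] = 0x9, C[3] = 0x6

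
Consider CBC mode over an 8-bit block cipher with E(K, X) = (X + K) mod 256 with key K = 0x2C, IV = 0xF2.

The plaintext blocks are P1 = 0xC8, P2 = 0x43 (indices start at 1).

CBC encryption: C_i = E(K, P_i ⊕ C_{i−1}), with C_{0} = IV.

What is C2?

C1: P1 ⊕ 0xF2 = 0x3A; E(K, 0x3A) = 0x66.
C2: P2 ⊕ 0x66 = 0x25; E(K, 0x25) = 0x51.

C2 = 0x51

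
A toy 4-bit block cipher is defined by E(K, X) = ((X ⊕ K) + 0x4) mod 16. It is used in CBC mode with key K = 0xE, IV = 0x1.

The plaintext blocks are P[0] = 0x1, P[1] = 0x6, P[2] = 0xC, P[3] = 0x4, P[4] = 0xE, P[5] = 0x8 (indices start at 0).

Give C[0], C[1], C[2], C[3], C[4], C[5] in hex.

C[0] = 0x2, C[1] = 0xE, C[2] = 0x0, C[3] = 0xE, C[4] = 0x2, C[5] = 0x8

CBC encryption: C_i = E(K, P_i ⊕ C_{i−1}), with C_{−1} = IV.
C[0]: P[0] ⊕ 0x1 = 0x0; E(K, 0x0) = 0x2.
C[1]: P[1] ⊕ 0x2 = 0x4; E(K, 0x4) = 0xE.
C[2]: P[2] ⊕ 0xE = 0x2; E(K, 0x2) = 0x0.
C[3]: P[3] ⊕ 0x0 = 0x4; E(K, 0x4) = 0xE.
C[4]: P[4] ⊕ 0xE = 0x0; E(K, 0x0) = 0x2.
C[5]: P[5] ⊕ 0x2 = 0xA; E(K, 0xA) = 0x8.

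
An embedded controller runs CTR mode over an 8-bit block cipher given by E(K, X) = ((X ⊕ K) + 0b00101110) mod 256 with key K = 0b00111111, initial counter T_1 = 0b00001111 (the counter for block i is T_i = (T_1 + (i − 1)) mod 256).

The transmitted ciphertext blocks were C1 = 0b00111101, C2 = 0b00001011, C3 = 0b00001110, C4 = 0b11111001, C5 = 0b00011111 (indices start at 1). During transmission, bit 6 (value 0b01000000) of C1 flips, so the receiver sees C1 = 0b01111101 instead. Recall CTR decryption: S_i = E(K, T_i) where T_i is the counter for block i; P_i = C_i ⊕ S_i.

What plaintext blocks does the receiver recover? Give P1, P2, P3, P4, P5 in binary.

Only C1 changed, to 0b01111101. In CTR, a change in C_i flips the same bit in P_i only; the keystream is unaffected. Decrypting the received ciphertext:
P1: T = 0b00001111, S = E(K, T) = 0b01011110; 0b01111101 ⊕ 0b01011110 = 0b00100011.
P2: T = 0b00010000, S = E(K, T) = 0b01011101; 0b00001011 ⊕ 0b01011101 = 0b01010110.
P3: T = 0b00010001, S = E(K, T) = 0b01011100; 0b00001110 ⊕ 0b01011100 = 0b01010010.
P4: T = 0b00010010, S = E(K, T) = 0b01011011; 0b11111001 ⊕ 0b01011011 = 0b10100010.
P5: T = 0b00010011, S = E(K, T) = 0b01011010; 0b00011111 ⊕ 0b01011010 = 0b01000101.
Blocks that differ from the original plaintext: P1.

P1 = 0b00100011, P2 = 0b01010110, P3 = 0b01010010, P4 = 0b10100010, P5 = 0b01000101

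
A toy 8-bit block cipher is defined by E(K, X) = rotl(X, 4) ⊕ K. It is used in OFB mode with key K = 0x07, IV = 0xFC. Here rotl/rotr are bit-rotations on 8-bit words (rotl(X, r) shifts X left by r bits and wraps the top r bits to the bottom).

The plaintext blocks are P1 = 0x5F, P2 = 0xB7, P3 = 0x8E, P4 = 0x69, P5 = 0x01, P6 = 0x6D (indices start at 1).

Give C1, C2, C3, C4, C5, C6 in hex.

OFB encryption: S_i = E(K, S_{i−1}) with S_{0} = IV; C_i = P_i ⊕ S_i.
C1: S = E(K, 0xFC) = 0xC8; 0x5F ⊕ 0xC8 = 0x97.
C2: S = E(K, 0xC8) = 0x8B; 0xB7 ⊕ 0x8B = 0x3C.
C3: S = E(K, 0x8B) = 0xBF; 0x8E ⊕ 0xBF = 0x31.
C4: S = E(K, 0xBF) = 0xFC; 0x69 ⊕ 0xFC = 0x95.
C5: S = E(K, 0xFC) = 0xC8; 0x01 ⊕ 0xC8 = 0xC9.
C6: S = E(K, 0xC8) = 0x8B; 0x6D ⊕ 0x8B = 0xE6.

C1 = 0x97, C2 = 0x3C, C3 = 0x31, C4 = 0x95, C5 = 0xC9, C6 = 0xE6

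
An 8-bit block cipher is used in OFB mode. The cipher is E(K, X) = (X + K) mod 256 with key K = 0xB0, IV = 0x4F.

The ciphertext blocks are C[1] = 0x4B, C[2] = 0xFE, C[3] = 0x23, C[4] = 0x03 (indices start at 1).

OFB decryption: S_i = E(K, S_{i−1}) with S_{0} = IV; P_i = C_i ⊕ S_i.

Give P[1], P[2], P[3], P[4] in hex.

P[1]: S = E(K, 0x4F) = 0xFF; 0x4B ⊕ 0xFF = 0xB4.
P[2]: S = E(K, 0xFF) = 0xAF; 0xFE ⊕ 0xAF = 0x51.
P[3]: S = E(K, 0xAF) = 0x5F; 0x23 ⊕ 0x5F = 0x7C.
P[4]: S = E(K, 0x5F) = 0x0F; 0x03 ⊕ 0x0F = 0x0C.

P[1] = 0xB4, P[2] = 0x51, P[3] = 0x7C, P[4] = 0x0C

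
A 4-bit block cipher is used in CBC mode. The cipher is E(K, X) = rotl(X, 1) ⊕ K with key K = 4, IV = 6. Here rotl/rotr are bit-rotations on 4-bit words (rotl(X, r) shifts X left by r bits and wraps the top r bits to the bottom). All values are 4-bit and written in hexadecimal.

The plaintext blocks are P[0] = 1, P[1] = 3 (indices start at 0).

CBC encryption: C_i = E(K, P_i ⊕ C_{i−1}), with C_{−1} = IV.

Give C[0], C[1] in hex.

C[0]: P[0] ⊕ 6 = 7; E(K, 7) = A.
C[1]: P[1] ⊕ A = 9; E(K, 9) = 7.

C[0] = A, C[1] = 7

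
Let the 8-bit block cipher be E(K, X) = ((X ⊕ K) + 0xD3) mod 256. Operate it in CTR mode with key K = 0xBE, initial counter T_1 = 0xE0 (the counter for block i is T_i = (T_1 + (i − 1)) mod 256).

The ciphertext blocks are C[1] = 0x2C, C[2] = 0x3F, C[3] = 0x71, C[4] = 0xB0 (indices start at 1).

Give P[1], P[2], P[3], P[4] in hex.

P[1] = 0x1D, P[2] = 0x0D, P[3] = 0x5E, P[4] = 0x80

CTR decryption: S_i = E(K, T_i) where T_i is the counter for block i; P_i = C_i ⊕ S_i.
P[1]: T = 0xE0, S = E(K, T) = 0x31; 0x2C ⊕ 0x31 = 0x1D.
P[2]: T = 0xE1, S = E(K, T) = 0x32; 0x3F ⊕ 0x32 = 0x0D.
P[3]: T = 0xE2, S = E(K, T) = 0x2F; 0x71 ⊕ 0x2F = 0x5E.
P[4]: T = 0xE3, S = E(K, T) = 0x30; 0xB0 ⊕ 0x30 = 0x80.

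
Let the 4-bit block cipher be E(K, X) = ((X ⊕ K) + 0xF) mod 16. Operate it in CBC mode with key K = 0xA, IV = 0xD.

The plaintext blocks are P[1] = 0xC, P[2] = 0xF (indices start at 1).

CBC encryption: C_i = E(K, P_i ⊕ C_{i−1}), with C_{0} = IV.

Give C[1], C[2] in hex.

C[1] = 0xA, C[2] = 0xE

C[1]: P[1] ⊕ 0xD = 0x1; E(K, 0x1) = 0xA.
C[2]: P[2] ⊕ 0xA = 0x5; E(K, 0x5) = 0xE.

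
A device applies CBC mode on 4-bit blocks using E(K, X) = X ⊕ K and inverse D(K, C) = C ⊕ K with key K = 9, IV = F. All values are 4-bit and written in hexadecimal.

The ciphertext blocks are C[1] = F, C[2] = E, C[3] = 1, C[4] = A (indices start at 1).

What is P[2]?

CBC decryption: P_i = D(K, C_i) ⊕ C_{i−1}, with C_{0} = IV.
P[2]: D(K, E) = 7; 7 ⊕ F = 8.

P[2] = 8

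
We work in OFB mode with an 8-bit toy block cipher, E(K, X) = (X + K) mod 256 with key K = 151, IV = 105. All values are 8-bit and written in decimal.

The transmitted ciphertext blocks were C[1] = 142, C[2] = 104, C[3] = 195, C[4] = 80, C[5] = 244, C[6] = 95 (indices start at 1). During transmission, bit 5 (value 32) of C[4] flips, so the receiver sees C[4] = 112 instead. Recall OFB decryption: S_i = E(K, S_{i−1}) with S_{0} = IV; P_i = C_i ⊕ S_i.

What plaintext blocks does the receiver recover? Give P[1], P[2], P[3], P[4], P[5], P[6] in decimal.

Only C[4] changed, to 112. In OFB, a change in C_i flips the same bit in P_i only; the keystream is unaffected. Decrypting the received ciphertext:
P[1]: S = E(K, 105) = 0; 142 ⊕ 0 = 142.
P[2]: S = E(K, 0) = 151; 104 ⊕ 151 = 255.
P[3]: S = E(K, 151) = 46; 195 ⊕ 46 = 237.
P[4]: S = E(K, 46) = 197; 112 ⊕ 197 = 181.
P[5]: S = E(K, 197) = 92; 244 ⊕ 92 = 168.
P[6]: S = E(K, 92) = 243; 95 ⊕ 243 = 172.
Blocks that differ from the original plaintext: P[4].

P[1] = 142, P[2] = 255, P[3] = 237, P[4] = 181, P[5] = 168, P[6] = 172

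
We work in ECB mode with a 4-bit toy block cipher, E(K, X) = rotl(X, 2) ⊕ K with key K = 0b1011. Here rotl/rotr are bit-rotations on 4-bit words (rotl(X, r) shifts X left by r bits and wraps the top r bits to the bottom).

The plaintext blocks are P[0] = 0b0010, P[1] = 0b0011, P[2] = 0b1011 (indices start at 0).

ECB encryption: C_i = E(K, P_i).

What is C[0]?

C[0]: E(K, 0b0010) = 0b0011.

C[0] = 0b0011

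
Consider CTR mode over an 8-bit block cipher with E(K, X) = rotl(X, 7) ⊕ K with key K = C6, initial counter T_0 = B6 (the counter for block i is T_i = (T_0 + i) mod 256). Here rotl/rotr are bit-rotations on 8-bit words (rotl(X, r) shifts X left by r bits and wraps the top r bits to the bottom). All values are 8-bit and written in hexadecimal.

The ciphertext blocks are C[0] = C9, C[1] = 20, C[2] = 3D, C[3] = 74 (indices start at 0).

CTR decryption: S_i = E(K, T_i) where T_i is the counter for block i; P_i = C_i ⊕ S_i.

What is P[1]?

P[1] = 3D

P[1]: T = B7, S = E(K, T) = 1D; 20 ⊕ 1D = 3D.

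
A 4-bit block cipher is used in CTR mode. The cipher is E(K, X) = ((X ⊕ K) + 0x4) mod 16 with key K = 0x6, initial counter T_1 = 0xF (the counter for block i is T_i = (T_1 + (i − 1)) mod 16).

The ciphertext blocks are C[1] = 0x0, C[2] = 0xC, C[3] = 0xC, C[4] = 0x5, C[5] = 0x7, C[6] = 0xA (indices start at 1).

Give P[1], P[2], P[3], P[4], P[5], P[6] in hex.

P[1] = 0xD, P[2] = 0x6, P[3] = 0x7, P[4] = 0xD, P[5] = 0xE, P[6] = 0xC

CTR decryption: S_i = E(K, T_i) where T_i is the counter for block i; P_i = C_i ⊕ S_i.
P[1]: T = 0xF, S = E(K, T) = 0xD; 0x0 ⊕ 0xD = 0xD.
P[2]: T = 0x0, S = E(K, T) = 0xA; 0xC ⊕ 0xA = 0x6.
P[3]: T = 0x1, S = E(K, T) = 0xB; 0xC ⊕ 0xB = 0x7.
P[4]: T = 0x2, S = E(K, T) = 0x8; 0x5 ⊕ 0x8 = 0xD.
P[5]: T = 0x3, S = E(K, T) = 0x9; 0x7 ⊕ 0x9 = 0xE.
P[6]: T = 0x4, S = E(K, T) = 0x6; 0xA ⊕ 0x6 = 0xC.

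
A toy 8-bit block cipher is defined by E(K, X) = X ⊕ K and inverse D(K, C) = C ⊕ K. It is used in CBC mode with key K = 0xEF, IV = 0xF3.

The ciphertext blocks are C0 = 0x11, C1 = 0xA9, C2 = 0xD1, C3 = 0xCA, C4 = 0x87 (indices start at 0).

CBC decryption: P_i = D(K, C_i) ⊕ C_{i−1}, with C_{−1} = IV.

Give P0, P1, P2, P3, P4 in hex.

P0 = 0x0D, P1 = 0x57, P2 = 0x97, P3 = 0xF4, P4 = 0xA2

P0: D(K, 0x11) = 0xFE; 0xFE ⊕ 0xF3 = 0x0D.
P1: D(K, 0xA9) = 0x46; 0x46 ⊕ 0x11 = 0x57.
P2: D(K, 0xD1) = 0x3E; 0x3E ⊕ 0xA9 = 0x97.
P3: D(K, 0xCA) = 0x25; 0x25 ⊕ 0xD1 = 0xF4.
P4: D(K, 0x87) = 0x68; 0x68 ⊕ 0xCA = 0xA2.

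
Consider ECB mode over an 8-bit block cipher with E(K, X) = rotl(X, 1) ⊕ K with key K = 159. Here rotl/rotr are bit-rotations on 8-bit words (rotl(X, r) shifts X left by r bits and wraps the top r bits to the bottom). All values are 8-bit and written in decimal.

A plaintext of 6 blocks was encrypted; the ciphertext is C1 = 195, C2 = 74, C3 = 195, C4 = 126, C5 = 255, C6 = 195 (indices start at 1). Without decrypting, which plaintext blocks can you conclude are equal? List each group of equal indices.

ECB encrypts each block independently with the same key, so equal ciphertext blocks imply equal plaintext blocks.
C1 = C3 = C6 = 195, so P1 = P3 = P6.

P1 = P3 = P6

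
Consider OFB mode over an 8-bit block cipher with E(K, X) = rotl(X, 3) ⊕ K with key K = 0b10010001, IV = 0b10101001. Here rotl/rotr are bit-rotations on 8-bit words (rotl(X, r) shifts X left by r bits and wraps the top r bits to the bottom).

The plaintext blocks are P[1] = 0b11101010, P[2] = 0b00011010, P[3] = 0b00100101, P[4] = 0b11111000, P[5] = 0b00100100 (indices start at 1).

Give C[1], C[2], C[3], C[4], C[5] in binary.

C[1] = 0b00110110, C[2] = 0b01101101, C[3] = 0b00001111, C[4] = 0b00111000, C[5] = 0b10110011

OFB encryption: S_i = E(K, S_{i−1}) with S_{0} = IV; C_i = P_i ⊕ S_i.
C[1]: S = E(K, 0b10101001) = 0b11011100; 0b11101010 ⊕ 0b11011100 = 0b00110110.
C[2]: S = E(K, 0b11011100) = 0b01110111; 0b00011010 ⊕ 0b01110111 = 0b01101101.
C[3]: S = E(K, 0b01110111) = 0b00101010; 0b00100101 ⊕ 0b00101010 = 0b00001111.
C[4]: S = E(K, 0b00101010) = 0b11000000; 0b11111000 ⊕ 0b11000000 = 0b00111000.
C[5]: S = E(K, 0b11000000) = 0b10010111; 0b00100100 ⊕ 0b10010111 = 0b10110011.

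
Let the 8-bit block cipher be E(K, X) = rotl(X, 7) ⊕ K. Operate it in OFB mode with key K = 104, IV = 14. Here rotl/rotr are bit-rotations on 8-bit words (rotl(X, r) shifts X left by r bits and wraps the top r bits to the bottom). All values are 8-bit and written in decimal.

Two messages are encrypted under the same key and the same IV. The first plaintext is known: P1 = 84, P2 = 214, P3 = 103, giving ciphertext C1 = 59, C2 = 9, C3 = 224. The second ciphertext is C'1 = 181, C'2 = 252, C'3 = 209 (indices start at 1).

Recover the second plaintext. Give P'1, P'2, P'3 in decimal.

In OFB with a reused IV, both messages share the same keystream S_i, so C_i ⊕ C'_i = P_i ⊕ P'_i and thus P'_i = P_i ⊕ C_i ⊕ C'_i.
P'1: 84 ⊕ 59 ⊕ 181 = 218.
P'2: 214 ⊕ 9 ⊕ 252 = 35.
P'3: 103 ⊕ 224 ⊕ 209 = 86.

P'1 = 218, P'2 = 35, P'3 = 86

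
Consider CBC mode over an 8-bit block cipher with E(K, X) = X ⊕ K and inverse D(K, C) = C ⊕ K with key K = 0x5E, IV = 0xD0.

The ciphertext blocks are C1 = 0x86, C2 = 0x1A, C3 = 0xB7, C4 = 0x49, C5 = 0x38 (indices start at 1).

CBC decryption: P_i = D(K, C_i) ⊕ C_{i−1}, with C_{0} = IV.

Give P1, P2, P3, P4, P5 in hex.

P1: D(K, 0x86) = 0xD8; 0xD8 ⊕ 0xD0 = 0x08.
P2: D(K, 0x1A) = 0x44; 0x44 ⊕ 0x86 = 0xC2.
P3: D(K, 0xB7) = 0xE9; 0xE9 ⊕ 0x1A = 0xF3.
P4: D(K, 0x49) = 0x17; 0x17 ⊕ 0xB7 = 0xA0.
P5: D(K, 0x38) = 0x66; 0x66 ⊕ 0x49 = 0x2F.

P1 = 0x08, P2 = 0xC2, P3 = 0xF3, P4 = 0xA0, P5 = 0x2F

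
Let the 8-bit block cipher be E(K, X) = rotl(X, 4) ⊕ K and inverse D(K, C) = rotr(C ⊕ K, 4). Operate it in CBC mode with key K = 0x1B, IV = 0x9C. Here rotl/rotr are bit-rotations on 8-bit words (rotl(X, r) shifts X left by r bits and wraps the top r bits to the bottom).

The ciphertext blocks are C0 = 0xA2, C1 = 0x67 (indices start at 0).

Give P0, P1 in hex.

P0 = 0x07, P1 = 0x65

CBC decryption: P_i = D(K, C_i) ⊕ C_{i−1}, with C_{−1} = IV.
P0: D(K, 0xA2) = 0x9B; 0x9B ⊕ 0x9C = 0x07.
P1: D(K, 0x67) = 0xC7; 0xC7 ⊕ 0xA2 = 0x65.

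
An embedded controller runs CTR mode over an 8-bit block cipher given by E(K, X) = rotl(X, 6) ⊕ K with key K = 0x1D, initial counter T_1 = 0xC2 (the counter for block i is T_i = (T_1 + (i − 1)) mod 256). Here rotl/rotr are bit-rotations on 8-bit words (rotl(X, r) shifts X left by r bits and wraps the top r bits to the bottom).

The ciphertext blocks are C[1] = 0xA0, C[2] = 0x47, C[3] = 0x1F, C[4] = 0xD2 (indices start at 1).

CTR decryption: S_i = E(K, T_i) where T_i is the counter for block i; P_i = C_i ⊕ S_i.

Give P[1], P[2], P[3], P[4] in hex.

P[1]: T = 0xC2, S = E(K, T) = 0xAD; 0xA0 ⊕ 0xAD = 0x0D.
P[2]: T = 0xC3, S = E(K, T) = 0xED; 0x47 ⊕ 0xED = 0xAA.
P[3]: T = 0xC4, S = E(K, T) = 0x2C; 0x1F ⊕ 0x2C = 0x33.
P[4]: T = 0xC5, S = E(K, T) = 0x6C; 0xD2 ⊕ 0x6C = 0xBE.

P[1] = 0x0D, P[2] = 0xAA, P[3] = 0x33, P[4] = 0xBE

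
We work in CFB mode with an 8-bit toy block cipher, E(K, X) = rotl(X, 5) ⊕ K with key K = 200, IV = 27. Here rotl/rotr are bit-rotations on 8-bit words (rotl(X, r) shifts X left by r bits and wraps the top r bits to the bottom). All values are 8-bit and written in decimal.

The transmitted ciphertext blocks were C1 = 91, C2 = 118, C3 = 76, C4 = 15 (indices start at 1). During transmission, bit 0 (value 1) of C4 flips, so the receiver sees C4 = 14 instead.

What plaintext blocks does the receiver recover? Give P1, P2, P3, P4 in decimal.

CFB decryption: P_i = C_i ⊕ E(K, C_{i−1}), with C_{0} = IV.
Only C4 changed, to 14. In CFB, a change in C_i flips the same bit in P_i and garbles P_{i+1}. Decrypting the received ciphertext:
P1: E(K, 27) = 171; 91 ⊕ 171 = 240.
P2: E(K, 91) = 163; 118 ⊕ 163 = 213.
P3: E(K, 118) = 6; 76 ⊕ 6 = 74.
P4: E(K, 76) = 65; 14 ⊕ 65 = 79.
Blocks that differ from the original plaintext: P4.

P1 = 240, P2 = 213, P3 = 74, P4 = 79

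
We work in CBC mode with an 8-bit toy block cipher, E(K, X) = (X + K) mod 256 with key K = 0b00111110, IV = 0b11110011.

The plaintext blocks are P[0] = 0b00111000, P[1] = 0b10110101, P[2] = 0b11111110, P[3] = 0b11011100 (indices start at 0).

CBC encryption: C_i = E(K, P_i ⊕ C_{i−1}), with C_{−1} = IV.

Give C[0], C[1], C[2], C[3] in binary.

C[0]: P[0] ⊕ 0b11110011 = 0b11001011; E(K, 0b11001011) = 0b00001001.
C[1]: P[1] ⊕ 0b00001001 = 0b10111100; E(K, 0b10111100) = 0b11111010.
C[2]: P[2] ⊕ 0b11111010 = 0b00000100; E(K, 0b00000100) = 0b01000010.
C[3]: P[3] ⊕ 0b01000010 = 0b10011110; E(K, 0b10011110) = 0b11011100.

C[0] = 0b00001001, C[1] = 0b11111010, C[2] = 0b01000010, C[3] = 0b11011100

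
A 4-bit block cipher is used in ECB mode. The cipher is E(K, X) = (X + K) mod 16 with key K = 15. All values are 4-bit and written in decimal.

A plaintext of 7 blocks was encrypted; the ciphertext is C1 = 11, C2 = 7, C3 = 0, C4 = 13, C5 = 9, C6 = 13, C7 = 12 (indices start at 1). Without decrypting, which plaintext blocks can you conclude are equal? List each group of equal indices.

ECB encrypts each block independently with the same key, so equal ciphertext blocks imply equal plaintext blocks.
C4 = C6 = 13, so P4 = P6.

P4 = P6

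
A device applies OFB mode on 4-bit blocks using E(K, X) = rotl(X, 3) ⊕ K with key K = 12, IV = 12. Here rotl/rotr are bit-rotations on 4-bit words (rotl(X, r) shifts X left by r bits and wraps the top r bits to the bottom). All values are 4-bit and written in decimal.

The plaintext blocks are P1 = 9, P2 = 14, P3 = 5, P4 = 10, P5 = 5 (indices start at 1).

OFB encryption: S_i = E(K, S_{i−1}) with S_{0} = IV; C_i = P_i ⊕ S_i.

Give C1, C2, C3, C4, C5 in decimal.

C1 = 3, C2 = 7, C3 = 5, C4 = 6, C5 = 15

C1: S = E(K, 12) = 10; 9 ⊕ 10 = 3.
C2: S = E(K, 10) = 9; 14 ⊕ 9 = 7.
C3: S = E(K, 9) = 0; 5 ⊕ 0 = 5.
C4: S = E(K, 0) = 12; 10 ⊕ 12 = 6.
C5: S = E(K, 12) = 10; 5 ⊕ 10 = 15.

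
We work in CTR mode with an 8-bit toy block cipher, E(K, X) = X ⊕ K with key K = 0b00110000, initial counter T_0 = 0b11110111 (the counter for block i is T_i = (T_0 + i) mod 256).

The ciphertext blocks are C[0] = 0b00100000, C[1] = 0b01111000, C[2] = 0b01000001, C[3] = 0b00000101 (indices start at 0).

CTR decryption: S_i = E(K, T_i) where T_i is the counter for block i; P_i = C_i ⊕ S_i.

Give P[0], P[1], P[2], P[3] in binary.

P[0]: T = 0b11110111, S = E(K, T) = 0b11000111; 0b00100000 ⊕ 0b11000111 = 0b11100111.
P[1]: T = 0b11111000, S = E(K, T) = 0b11001000; 0b01111000 ⊕ 0b11001000 = 0b10110000.
P[2]: T = 0b11111001, S = E(K, T) = 0b11001001; 0b01000001 ⊕ 0b11001001 = 0b10001000.
P[3]: T = 0b11111010, S = E(K, T) = 0b11001010; 0b00000101 ⊕ 0b11001010 = 0b11001111.

P[0] = 0b11100111, P[1] = 0b10110000, P[2] = 0b10001000, P[3] = 0b11001111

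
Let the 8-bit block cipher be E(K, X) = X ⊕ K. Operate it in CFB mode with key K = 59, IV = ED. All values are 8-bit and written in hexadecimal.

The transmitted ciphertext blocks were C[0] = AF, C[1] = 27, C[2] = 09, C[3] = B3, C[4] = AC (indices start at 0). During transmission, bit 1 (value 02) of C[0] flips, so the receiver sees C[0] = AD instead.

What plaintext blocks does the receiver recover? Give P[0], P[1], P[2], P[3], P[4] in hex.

CFB decryption: P_i = C_i ⊕ E(K, C_{i−1}), with C_{−1} = IV.
Only C[0] changed, to AD. In CFB, a change in C_i flips the same bit in P_i and garbles P_{i+1}. Decrypting the received ciphertext:
P[0]: E(K, ED) = B4; AD ⊕ B4 = 19.
P[1]: E(K, AD) = F4; 27 ⊕ F4 = D3.
P[2]: E(K, 27) = 7E; 09 ⊕ 7E = 77.
P[3]: E(K, 09) = 50; B3 ⊕ 50 = E3.
P[4]: E(K, B3) = EA; AC ⊕ EA = 46.
Blocks that differ from the original plaintext: P[0], P[1].

P[0] = 19, P[1] = D3, P[2] = 77, P[3] = E3, P[4] = 46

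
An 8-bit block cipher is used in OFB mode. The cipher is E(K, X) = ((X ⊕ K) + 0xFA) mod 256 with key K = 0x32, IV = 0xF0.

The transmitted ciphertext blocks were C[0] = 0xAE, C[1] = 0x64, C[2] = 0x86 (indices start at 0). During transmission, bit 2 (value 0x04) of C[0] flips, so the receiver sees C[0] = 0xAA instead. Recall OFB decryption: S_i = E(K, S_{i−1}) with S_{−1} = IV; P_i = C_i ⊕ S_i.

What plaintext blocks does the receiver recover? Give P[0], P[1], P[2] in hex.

P[0] = 0x16, P[1] = 0xEC, P[2] = 0x32

Only C[0] changed, to 0xAA. In OFB, a change in C_i flips the same bit in P_i only; the keystream is unaffected. Decrypting the received ciphertext:
P[0]: S = E(K, 0xF0) = 0xBC; 0xAA ⊕ 0xBC = 0x16.
P[1]: S = E(K, 0xBC) = 0x88; 0x64 ⊕ 0x88 = 0xEC.
P[2]: S = E(K, 0x88) = 0xB4; 0x86 ⊕ 0xB4 = 0x32.
Blocks that differ from the original plaintext: P[0].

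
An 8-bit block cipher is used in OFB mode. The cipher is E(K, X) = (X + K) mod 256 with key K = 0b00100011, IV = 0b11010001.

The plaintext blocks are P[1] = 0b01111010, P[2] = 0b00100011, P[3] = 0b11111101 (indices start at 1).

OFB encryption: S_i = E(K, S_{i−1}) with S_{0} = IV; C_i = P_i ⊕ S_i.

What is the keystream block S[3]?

0b00111010

C[1]: S = E(K, 0b11010001) = 0b11110100; 0b01111010 ⊕ 0b11110100 = 0b10001110.
C[2]: S = E(K, 0b11110100) = 0b00010111; 0b00100011 ⊕ 0b00010111 = 0b00110100.
C[3]: S = E(K, 0b00010111) = 0b00111010; 0b11111101 ⊕ 0b00111010 = 0b11000111.
So S[3] = 0b00111010.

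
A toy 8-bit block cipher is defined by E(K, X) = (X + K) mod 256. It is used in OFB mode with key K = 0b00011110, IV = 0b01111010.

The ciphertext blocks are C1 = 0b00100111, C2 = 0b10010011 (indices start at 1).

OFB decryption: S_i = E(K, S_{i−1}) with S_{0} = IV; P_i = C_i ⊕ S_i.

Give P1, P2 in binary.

P1: S = E(K, 0b01111010) = 0b10011000; 0b00100111 ⊕ 0b10011000 = 0b10111111.
P2: S = E(K, 0b10011000) = 0b10110110; 0b10010011 ⊕ 0b10110110 = 0b00100101.

P1 = 0b10111111, P2 = 0b00100101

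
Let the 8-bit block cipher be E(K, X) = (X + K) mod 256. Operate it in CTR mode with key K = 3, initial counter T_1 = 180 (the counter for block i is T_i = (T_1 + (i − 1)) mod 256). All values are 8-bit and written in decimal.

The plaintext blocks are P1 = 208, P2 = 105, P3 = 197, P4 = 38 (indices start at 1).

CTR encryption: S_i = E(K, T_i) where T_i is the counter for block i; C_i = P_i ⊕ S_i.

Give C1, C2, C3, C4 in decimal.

C1 = 103, C2 = 209, C3 = 124, C4 = 156

C1: T = 180, S = E(K, T) = 183; 208 ⊕ 183 = 103.
C2: T = 181, S = E(K, T) = 184; 105 ⊕ 184 = 209.
C3: T = 182, S = E(K, T) = 185; 197 ⊕ 185 = 124.
C4: T = 183, S = E(K, T) = 186; 38 ⊕ 186 = 156.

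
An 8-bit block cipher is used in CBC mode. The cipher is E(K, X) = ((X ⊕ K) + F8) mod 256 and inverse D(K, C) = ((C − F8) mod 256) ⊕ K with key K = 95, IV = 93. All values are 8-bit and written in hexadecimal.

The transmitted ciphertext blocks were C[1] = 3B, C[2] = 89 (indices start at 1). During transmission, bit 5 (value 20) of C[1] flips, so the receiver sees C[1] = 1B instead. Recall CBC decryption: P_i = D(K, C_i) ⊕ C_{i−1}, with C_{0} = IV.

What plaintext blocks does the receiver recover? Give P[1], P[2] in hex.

Only C[1] changed, to 1B. In CBC, a change in C_i garbles P_i and flips the same bit in P_{i+1}. Decrypting the received ciphertext:
P[1]: D(K, 1B) = B6; B6 ⊕ 93 = 25.
P[2]: D(K, 89) = 04; 04 ⊕ 1B = 1F.
Blocks that differ from the original plaintext: P[1], P[2].

P[1] = 25, P[2] = 1F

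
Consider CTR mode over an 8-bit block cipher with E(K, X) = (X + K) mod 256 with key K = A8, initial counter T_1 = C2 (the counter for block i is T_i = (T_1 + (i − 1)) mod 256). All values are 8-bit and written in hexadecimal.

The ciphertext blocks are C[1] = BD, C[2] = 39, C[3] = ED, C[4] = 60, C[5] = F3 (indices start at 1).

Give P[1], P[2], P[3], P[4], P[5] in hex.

P[1] = D7, P[2] = 52, P[3] = 81, P[4] = 0D, P[5] = 9D

CTR decryption: S_i = E(K, T_i) where T_i is the counter for block i; P_i = C_i ⊕ S_i.
P[1]: T = C2, S = E(K, T) = 6A; BD ⊕ 6A = D7.
P[2]: T = C3, S = E(K, T) = 6B; 39 ⊕ 6B = 52.
P[3]: T = C4, S = E(K, T) = 6C; ED ⊕ 6C = 81.
P[4]: T = C5, S = E(K, T) = 6D; 60 ⊕ 6D = 0D.
P[5]: T = C6, S = E(K, T) = 6E; F3 ⊕ 6E = 9D.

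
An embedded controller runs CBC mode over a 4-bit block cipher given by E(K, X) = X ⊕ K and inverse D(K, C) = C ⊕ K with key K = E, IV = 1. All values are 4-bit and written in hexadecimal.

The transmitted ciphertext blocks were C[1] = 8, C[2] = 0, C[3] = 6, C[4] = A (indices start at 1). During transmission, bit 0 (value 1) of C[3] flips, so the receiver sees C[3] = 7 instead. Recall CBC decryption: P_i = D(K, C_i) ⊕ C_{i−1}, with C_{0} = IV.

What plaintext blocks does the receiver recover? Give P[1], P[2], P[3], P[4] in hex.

Only C[3] changed, to 7. In CBC, a change in C_i garbles P_i and flips the same bit in P_{i+1}. Decrypting the received ciphertext:
P[1]: D(K, 8) = 6; 6 ⊕ 1 = 7.
P[2]: D(K, 0) = E; E ⊕ 8 = 6.
P[3]: D(K, 7) = 9; 9 ⊕ 0 = 9.
P[4]: D(K, A) = 4; 4 ⊕ 7 = 3.
Blocks that differ from the original plaintext: P[3], P[4].

P[1] = 7, P[2] = 6, P[3] = 9, P[4] = 3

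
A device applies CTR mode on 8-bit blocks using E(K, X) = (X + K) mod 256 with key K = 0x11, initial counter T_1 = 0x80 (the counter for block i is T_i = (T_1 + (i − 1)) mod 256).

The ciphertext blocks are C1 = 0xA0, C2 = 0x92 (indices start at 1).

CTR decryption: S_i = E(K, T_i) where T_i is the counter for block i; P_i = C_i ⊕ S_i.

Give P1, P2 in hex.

P1: T = 0x80, S = E(K, T) = 0x91; 0xA0 ⊕ 0x91 = 0x31.
P2: T = 0x81, S = E(K, T) = 0x92; 0x92 ⊕ 0x92 = 0x00.

P1 = 0x31, P2 = 0x00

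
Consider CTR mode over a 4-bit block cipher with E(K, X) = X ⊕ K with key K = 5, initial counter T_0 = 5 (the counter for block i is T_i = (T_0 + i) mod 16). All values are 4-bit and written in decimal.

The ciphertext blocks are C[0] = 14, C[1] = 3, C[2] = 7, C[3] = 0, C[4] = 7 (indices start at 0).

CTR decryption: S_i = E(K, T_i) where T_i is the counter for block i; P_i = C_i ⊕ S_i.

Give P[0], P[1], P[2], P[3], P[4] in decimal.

P[0]: T = 5, S = E(K, T) = 0; 14 ⊕ 0 = 14.
P[1]: T = 6, S = E(K, T) = 3; 3 ⊕ 3 = 0.
P[2]: T = 7, S = E(K, T) = 2; 7 ⊕ 2 = 5.
P[3]: T = 8, S = E(K, T) = 13; 0 ⊕ 13 = 13.
P[4]: T = 9, S = E(K, T) = 12; 7 ⊕ 12 = 11.

P[0] = 14, P[1] = 0, P[2] = 5, P[3] = 13, P[4] = 11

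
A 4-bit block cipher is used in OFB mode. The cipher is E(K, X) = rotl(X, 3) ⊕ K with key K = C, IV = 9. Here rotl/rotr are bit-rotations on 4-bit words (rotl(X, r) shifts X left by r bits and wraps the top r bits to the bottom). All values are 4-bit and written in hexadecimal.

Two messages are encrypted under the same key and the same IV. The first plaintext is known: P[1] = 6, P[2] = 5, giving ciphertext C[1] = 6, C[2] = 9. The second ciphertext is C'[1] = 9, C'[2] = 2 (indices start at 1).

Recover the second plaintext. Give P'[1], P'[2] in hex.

In OFB with a reused IV, both messages share the same keystream S_i, so C_i ⊕ C'_i = P_i ⊕ P'_i and thus P'_i = P_i ⊕ C_i ⊕ C'_i.
P'[1]: 6 ⊕ 6 ⊕ 9 = 9.
P'[2]: 5 ⊕ 9 ⊕ 2 = E.

P'[1] = 9, P'[2] = E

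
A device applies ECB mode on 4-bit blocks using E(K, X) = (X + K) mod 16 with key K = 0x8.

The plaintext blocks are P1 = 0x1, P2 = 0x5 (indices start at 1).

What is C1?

C1 = 0x9

ECB encryption: C_i = E(K, P_i).
C1: E(K, 0x1) = 0x9.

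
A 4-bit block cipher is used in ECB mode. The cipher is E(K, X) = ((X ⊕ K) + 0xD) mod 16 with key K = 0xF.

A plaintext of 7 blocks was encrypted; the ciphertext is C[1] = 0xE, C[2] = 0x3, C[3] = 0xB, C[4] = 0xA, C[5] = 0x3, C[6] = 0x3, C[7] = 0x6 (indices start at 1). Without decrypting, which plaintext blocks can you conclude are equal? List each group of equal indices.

P[2] = P[5] = P[6]

ECB encrypts each block independently with the same key, so equal ciphertext blocks imply equal plaintext blocks.
C[2] = C[5] = C[6] = 0x3, so P[2] = P[5] = P[6].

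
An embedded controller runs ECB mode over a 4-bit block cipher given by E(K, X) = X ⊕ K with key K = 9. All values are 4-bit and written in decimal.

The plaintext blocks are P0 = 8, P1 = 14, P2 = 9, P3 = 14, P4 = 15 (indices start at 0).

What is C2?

C2 = 0

ECB encryption: C_i = E(K, P_i).
C2: E(K, 9) = 0.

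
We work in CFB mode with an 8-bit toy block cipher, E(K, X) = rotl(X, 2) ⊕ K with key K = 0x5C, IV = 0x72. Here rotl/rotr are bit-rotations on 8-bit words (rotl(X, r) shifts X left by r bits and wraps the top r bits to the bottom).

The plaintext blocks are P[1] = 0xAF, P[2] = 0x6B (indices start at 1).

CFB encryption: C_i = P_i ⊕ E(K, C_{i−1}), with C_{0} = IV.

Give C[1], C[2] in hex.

C[1]: E(K, 0x72) = 0x95; 0xAF ⊕ 0x95 = 0x3A.
C[2]: E(K, 0x3A) = 0xB4; 0x6B ⊕ 0xB4 = 0xDF.

C[1] = 0x3A, C[2] = 0xDF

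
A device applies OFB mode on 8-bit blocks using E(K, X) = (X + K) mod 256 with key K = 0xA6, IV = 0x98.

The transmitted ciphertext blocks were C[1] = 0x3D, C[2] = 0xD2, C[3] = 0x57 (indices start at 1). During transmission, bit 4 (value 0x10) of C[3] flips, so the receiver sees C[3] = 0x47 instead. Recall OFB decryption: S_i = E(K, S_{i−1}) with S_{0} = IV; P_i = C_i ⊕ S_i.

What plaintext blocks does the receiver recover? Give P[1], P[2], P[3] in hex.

P[1] = 0x03, P[2] = 0x36, P[3] = 0xCD

Only C[3] changed, to 0x47. In OFB, a change in C_i flips the same bit in P_i only; the keystream is unaffected. Decrypting the received ciphertext:
P[1]: S = E(K, 0x98) = 0x3E; 0x3D ⊕ 0x3E = 0x03.
P[2]: S = E(K, 0x3E) = 0xE4; 0xD2 ⊕ 0xE4 = 0x36.
P[3]: S = E(K, 0xE4) = 0x8A; 0x47 ⊕ 0x8A = 0xCD.
Blocks that differ from the original plaintext: P[3].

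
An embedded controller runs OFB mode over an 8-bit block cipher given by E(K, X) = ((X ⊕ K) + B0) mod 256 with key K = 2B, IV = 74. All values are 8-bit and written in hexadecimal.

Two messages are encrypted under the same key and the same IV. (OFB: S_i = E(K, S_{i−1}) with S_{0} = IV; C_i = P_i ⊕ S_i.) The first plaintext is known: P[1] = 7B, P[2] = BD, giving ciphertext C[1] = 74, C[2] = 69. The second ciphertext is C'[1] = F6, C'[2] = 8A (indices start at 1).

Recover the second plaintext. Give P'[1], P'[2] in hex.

In OFB with a reused IV, both messages share the same keystream S_i, so C_i ⊕ C'_i = P_i ⊕ P'_i and thus P'_i = P_i ⊕ C_i ⊕ C'_i.
P'[1]: 7B ⊕ 74 ⊕ F6 = F9.
P'[2]: BD ⊕ 69 ⊕ 8A = 5E.

P'[1] = F9, P'[2] = 5E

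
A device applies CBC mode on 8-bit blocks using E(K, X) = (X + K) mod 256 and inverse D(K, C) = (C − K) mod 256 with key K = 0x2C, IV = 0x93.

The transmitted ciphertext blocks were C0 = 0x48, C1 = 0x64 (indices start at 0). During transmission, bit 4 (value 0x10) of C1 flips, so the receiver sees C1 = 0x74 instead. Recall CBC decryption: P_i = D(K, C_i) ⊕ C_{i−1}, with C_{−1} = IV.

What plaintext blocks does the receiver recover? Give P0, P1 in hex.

P0 = 0x8F, P1 = 0x00

Only C1 changed, to 0x74. In CBC, a change in C_i garbles P_i and flips the same bit in P_{i+1}. Decrypting the received ciphertext:
P0: D(K, 0x48) = 0x1C; 0x1C ⊕ 0x93 = 0x8F.
P1: D(K, 0x74) = 0x48; 0x48 ⊕ 0x48 = 0x00.
Blocks that differ from the original plaintext: P1.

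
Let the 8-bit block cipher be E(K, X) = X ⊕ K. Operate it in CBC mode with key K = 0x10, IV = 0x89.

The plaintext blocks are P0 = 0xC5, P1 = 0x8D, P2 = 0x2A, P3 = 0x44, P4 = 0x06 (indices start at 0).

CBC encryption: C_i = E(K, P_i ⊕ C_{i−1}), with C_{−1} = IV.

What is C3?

C3 = 0xAF

C0: P0 ⊕ 0x89 = 0x4C; E(K, 0x4C) = 0x5C.
C1: P1 ⊕ 0x5C = 0xD1; E(K, 0xD1) = 0xC1.
C2: P2 ⊕ 0xC1 = 0xEB; E(K, 0xEB) = 0xFB.
C3: P3 ⊕ 0xFB = 0xBF; E(K, 0xBF) = 0xAF.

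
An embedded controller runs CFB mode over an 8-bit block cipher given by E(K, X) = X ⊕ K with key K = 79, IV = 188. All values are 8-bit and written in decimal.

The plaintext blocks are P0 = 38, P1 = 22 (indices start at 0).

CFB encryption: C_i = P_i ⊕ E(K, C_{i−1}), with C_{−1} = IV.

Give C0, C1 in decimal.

C0 = 213, C1 = 140

C0: E(K, 188) = 243; 38 ⊕ 243 = 213.
C1: E(K, 213) = 154; 22 ⊕ 154 = 140.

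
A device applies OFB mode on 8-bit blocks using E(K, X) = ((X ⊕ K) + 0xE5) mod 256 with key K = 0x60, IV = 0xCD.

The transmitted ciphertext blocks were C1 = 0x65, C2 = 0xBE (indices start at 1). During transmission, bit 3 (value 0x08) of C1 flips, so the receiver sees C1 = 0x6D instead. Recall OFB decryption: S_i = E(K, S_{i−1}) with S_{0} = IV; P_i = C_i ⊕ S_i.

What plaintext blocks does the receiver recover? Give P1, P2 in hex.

P1 = 0xFF, P2 = 0x69

Only C1 changed, to 0x6D. In OFB, a change in C_i flips the same bit in P_i only; the keystream is unaffected. Decrypting the received ciphertext:
P1: S = E(K, 0xCD) = 0x92; 0x6D ⊕ 0x92 = 0xFF.
P2: S = E(K, 0x92) = 0xD7; 0xBE ⊕ 0xD7 = 0x69.
Blocks that differ from the original plaintext: P1.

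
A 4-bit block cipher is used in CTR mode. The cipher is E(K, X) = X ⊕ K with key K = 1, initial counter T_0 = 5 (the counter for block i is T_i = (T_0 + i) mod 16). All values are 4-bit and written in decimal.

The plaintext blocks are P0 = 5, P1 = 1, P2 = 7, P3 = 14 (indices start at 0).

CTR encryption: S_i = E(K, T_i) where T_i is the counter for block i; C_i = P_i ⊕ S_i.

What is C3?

C0: T = 5, S = E(K, T) = 4; 5 ⊕ 4 = 1.
C1: T = 6, S = E(K, T) = 7; 1 ⊕ 7 = 6.
C2: T = 7, S = E(K, T) = 6; 7 ⊕ 6 = 1.
C3: T = 8, S = E(K, T) = 9; 14 ⊕ 9 = 7.

C3 = 7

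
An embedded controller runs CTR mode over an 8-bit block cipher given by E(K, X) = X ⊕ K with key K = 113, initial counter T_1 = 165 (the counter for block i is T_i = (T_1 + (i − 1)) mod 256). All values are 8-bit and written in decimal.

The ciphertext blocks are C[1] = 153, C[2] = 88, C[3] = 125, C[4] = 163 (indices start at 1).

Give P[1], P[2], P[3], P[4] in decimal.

P[1] = 77, P[2] = 143, P[3] = 171, P[4] = 122

CTR decryption: S_i = E(K, T_i) where T_i is the counter for block i; P_i = C_i ⊕ S_i.
P[1]: T = 165, S = E(K, T) = 212; 153 ⊕ 212 = 77.
P[2]: T = 166, S = E(K, T) = 215; 88 ⊕ 215 = 143.
P[3]: T = 167, S = E(K, T) = 214; 125 ⊕ 214 = 171.
P[4]: T = 168, S = E(K, T) = 217; 163 ⊕ 217 = 122.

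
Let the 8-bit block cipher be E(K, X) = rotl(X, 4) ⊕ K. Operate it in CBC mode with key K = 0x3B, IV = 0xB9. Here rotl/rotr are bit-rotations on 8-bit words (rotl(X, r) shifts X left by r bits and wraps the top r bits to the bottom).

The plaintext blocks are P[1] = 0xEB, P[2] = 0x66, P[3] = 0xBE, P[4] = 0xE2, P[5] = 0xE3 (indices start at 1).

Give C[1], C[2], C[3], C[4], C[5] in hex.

C[1] = 0x1E, C[2] = 0xBC, C[3] = 0x1B, C[4] = 0xA4, C[5] = 0x4F

CBC encryption: C_i = E(K, P_i ⊕ C_{i−1}), with C_{0} = IV.
C[1]: P[1] ⊕ 0xB9 = 0x52; E(K, 0x52) = 0x1E.
C[2]: P[2] ⊕ 0x1E = 0x78; E(K, 0x78) = 0xBC.
C[3]: P[3] ⊕ 0xBC = 0x02; E(K, 0x02) = 0x1B.
C[4]: P[4] ⊕ 0x1B = 0xF9; E(K, 0xF9) = 0xA4.
C[5]: P[5] ⊕ 0xA4 = 0x47; E(K, 0x47) = 0x4F.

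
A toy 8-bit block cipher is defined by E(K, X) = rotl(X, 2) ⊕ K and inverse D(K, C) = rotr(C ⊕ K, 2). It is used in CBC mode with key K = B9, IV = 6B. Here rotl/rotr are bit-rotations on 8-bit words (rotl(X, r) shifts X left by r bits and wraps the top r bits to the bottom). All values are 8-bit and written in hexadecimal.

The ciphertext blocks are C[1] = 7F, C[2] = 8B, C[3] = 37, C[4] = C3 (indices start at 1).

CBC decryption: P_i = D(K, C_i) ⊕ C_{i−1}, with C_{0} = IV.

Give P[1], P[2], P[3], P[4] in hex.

P[1] = DA, P[2] = F3, P[3] = 28, P[4] = A9

P[1]: D(K, 7F) = B1; B1 ⊕ 6B = DA.
P[2]: D(K, 8B) = 8C; 8C ⊕ 7F = F3.
P[3]: D(K, 37) = A3; A3 ⊕ 8B = 28.
P[4]: D(K, C3) = 9E; 9E ⊕ 37 = A9.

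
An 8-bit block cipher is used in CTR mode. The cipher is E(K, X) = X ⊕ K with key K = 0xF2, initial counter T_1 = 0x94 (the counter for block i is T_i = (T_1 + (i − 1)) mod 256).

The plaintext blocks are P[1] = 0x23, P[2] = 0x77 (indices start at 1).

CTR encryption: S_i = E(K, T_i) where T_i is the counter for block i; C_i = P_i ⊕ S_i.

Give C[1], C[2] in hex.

C[1]: T = 0x94, S = E(K, T) = 0x66; 0x23 ⊕ 0x66 = 0x45.
C[2]: T = 0x95, S = E(K, T) = 0x67; 0x77 ⊕ 0x67 = 0x10.

C[1] = 0x45, C[2] = 0x10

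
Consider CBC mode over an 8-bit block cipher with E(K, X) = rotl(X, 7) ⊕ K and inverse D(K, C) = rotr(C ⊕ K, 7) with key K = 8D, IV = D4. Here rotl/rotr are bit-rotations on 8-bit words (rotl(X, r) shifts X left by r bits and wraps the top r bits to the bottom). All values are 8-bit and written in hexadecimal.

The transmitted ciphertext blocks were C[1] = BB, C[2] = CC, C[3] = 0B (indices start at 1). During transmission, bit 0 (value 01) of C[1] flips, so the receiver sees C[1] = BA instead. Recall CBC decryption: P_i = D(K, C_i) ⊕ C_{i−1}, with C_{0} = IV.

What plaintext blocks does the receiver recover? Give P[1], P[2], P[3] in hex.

Only C[1] changed, to BA. In CBC, a change in C_i garbles P_i and flips the same bit in P_{i+1}. Decrypting the received ciphertext:
P[1]: D(K, BA) = 6E; 6E ⊕ D4 = BA.
P[2]: D(K, CC) = 82; 82 ⊕ BA = 38.
P[3]: D(K, 0B) = 0D; 0D ⊕ CC = C1.
Blocks that differ from the original plaintext: P[1], P[2].

P[1] = BA, P[2] = 38, P[3] = C1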